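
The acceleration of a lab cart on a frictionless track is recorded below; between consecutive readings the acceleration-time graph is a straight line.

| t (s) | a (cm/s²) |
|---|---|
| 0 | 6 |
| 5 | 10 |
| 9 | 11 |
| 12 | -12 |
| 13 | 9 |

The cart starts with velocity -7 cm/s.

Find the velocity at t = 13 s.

Δv equals the area under the a-t graph; then v = v₀ + Δv.
0–5 s: ½(6 + 10)(5) = 40 cm/s
5–9 s: ½(10 + 11)(4) = 42 cm/s
9–12 s: ½(11 + -12)(3) = -1.5 cm/s
12–13 s: ½(-12 + 9)(1) = -1.5 cm/s
Δv = 79 cm/s, so v(13) = -7 + (79) = 72 cm/s.

72 cm/s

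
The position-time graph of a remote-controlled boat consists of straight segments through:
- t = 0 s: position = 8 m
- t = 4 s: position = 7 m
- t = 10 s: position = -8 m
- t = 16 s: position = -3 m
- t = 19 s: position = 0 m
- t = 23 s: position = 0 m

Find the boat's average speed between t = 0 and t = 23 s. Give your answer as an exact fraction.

24/23 m/s

Average speed = (total path length)/(elapsed time); on a piecewise-linear x-t graph the path length is Σ|Δx|.
0–4 s: |Δx| = |7 − 8| = 1 m
4–10 s: |Δx| = |-8 − 7| = 15 m
10–16 s: |Δx| = |-3 − -8| = 5 m
16–19 s: |Δx| = |0 − -3| = 3 m
19–23 s: |Δx| = |0 − 0| = 0 m
Total path = 24 m; average speed = 24/23 = 24/23 m/s.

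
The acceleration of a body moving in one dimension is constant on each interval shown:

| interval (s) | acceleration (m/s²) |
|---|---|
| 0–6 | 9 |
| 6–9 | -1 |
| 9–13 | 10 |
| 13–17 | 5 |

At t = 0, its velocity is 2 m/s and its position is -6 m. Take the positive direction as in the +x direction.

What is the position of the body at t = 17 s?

On each constant-a segment, Δv = aΔt and Δx = v₀Δt + ½aΔt²; chain segment to segment.
0–6 s: v starts 2 m/s; Δx = 2·6 + ½·9·6² = 174 m; v ends 56 m/s.
6–9 s: v starts 56 m/s; Δx = 56·3 + ½·-1·3² = 163.5 m; v ends 53 m/s.
9–13 s: v starts 53 m/s; Δx = 53·4 + ½·10·4² = 292 m; v ends 93 m/s.
13–17 s: v starts 93 m/s; Δx = 93·4 + ½·5·4² = 412 m; v ends 113 m/s.
x(17) = -6 + Σ Δx = 1035.5 m.

1035.5 m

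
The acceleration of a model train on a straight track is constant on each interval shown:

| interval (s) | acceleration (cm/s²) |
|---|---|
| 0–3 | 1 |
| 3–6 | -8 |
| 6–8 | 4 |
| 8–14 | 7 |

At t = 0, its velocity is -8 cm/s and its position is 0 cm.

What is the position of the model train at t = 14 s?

-120.5 cm

On each constant-a segment, Δv = aΔt and Δx = v₀Δt + ½aΔt²; chain segment to segment.
0–3 s: v starts -8 cm/s; Δx = -8·3 + ½·1·3² = -19.5 cm; v ends -5 cm/s.
3–6 s: v starts -5 cm/s; Δx = -5·3 + ½·-8·3² = -51 cm; v ends -29 cm/s.
6–8 s: v starts -29 cm/s; Δx = -29·2 + ½·4·2² = -50 cm; v ends -21 cm/s.
8–14 s: v starts -21 cm/s; Δx = -21·6 + ½·7·6² = 0 cm; v ends 21 cm/s.
x(14) = 0 + Σ Δx = -120.5 cm.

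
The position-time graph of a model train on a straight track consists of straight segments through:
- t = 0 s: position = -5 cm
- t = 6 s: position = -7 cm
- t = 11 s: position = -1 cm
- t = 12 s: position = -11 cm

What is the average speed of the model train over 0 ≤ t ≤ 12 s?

1.5 cm/s

Average speed = (total path length)/(elapsed time); on a piecewise-linear x-t graph the path length is Σ|Δx|.
0–6 s: |Δx| = |-7 − -5| = 2 cm
6–11 s: |Δx| = |-1 − -7| = 6 cm
11–12 s: |Δx| = |-11 − -1| = 10 cm
Total path = 18 cm; average speed = 18/12 = 1.5 cm/s.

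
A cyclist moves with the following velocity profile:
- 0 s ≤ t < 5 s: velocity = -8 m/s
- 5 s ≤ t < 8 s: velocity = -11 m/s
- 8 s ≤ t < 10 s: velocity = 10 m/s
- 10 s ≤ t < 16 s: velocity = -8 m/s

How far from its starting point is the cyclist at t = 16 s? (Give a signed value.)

-101 m

Displacement is the signed area under the v-t curve.
0–5 s: -8 × 5 = -40 m
5–8 s: -11 × 3 = -33 m
8–10 s: 10 × 2 = 20 m
10–16 s: -8 × 6 = -48 m
Net displacement = -101 m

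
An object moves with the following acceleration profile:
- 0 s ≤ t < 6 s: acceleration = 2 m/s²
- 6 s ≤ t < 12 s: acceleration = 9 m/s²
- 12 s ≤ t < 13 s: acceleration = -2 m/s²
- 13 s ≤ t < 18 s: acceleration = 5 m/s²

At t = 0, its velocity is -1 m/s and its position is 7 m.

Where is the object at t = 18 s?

On each constant-a segment, Δv = aΔt and Δx = v₀Δt + ½aΔt²; chain segment to segment.
0–6 s: v starts -1 m/s; Δx = -1·6 + ½·2·6² = 30 m; v ends 11 m/s.
6–12 s: v starts 11 m/s; Δx = 11·6 + ½·9·6² = 228 m; v ends 65 m/s.
12–13 s: v starts 65 m/s; Δx = 65·1 + ½·-2·1² = 64 m; v ends 63 m/s.
13–18 s: v starts 63 m/s; Δx = 63·5 + ½·5·5² = 377.5 m; v ends 88 m/s.
x(18) = 7 + Σ Δx = 706.5 m.

706.5 m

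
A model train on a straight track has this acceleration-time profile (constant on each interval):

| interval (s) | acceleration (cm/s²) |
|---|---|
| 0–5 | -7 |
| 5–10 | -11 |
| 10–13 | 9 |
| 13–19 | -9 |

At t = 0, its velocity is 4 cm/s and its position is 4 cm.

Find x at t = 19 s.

-1089.5 cm

On each constant-a segment, Δv = aΔt and Δx = v₀Δt + ½aΔt²; chain segment to segment.
0–5 s: v starts 4 cm/s; Δx = 4·5 + ½·-7·5² = -67.5 cm; v ends -31 cm/s.
5–10 s: v starts -31 cm/s; Δx = -31·5 + ½·-11·5² = -292.5 cm; v ends -86 cm/s.
10–13 s: v starts -86 cm/s; Δx = -86·3 + ½·9·3² = -217.5 cm; v ends -59 cm/s.
13–19 s: v starts -59 cm/s; Δx = -59·6 + ½·-9·6² = -516 cm; v ends -113 cm/s.
x(19) = 4 + Σ Δx = -1089.5 cm.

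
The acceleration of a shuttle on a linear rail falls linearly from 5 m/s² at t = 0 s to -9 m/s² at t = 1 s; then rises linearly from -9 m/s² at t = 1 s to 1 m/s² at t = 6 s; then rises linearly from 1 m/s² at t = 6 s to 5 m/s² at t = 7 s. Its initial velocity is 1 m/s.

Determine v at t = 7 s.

-18 m/s

Δv equals the area under the a-t graph; then v = v₀ + Δv.
0–1 s: ½(5 + -9)(1) = -2 m/s
1–6 s: ½(-9 + 1)(5) = -20 m/s
6–7 s: ½(1 + 5)(1) = 3 m/s
Δv = -19 m/s, so v(7) = 1 + (-19) = -18 m/s.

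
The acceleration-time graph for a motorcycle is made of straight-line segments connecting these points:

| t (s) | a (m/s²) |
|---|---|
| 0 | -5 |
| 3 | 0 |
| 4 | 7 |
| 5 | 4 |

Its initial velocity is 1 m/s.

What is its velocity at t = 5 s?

2.5 m/s

Δv equals the area under the a-t graph; then v = v₀ + Δv.
0–3 s: ½(-5 + 0)(3) = -7.5 m/s
3–4 s: ½(0 + 7)(1) = 3.5 m/s
4–5 s: ½(7 + 4)(1) = 5.5 m/s
Δv = 1.5 m/s, so v(5) = 1 + (1.5) = 2.5 m/s.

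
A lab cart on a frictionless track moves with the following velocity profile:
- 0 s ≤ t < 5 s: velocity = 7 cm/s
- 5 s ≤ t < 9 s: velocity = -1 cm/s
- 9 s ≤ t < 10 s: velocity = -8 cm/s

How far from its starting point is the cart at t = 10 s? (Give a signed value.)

23 cm

Net displacement equals the area under the velocity-time graph (areas below the axis count negative).
0–5 s: 7 × 5 = 35 cm
5–9 s: -1 × 4 = -4 cm
9–10 s: -8 × 1 = -8 cm
Net displacement = 23 cm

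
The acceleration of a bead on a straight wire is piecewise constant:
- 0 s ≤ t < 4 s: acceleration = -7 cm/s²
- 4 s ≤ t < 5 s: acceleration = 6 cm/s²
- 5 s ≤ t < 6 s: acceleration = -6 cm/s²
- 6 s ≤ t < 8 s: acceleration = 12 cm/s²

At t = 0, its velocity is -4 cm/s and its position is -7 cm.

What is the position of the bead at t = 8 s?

-177 cm

On each constant-a segment, Δv = aΔt and Δx = v₀Δt + ½aΔt²; chain segment to segment.
0–4 s: v starts -4 cm/s; Δx = -4·4 + ½·-7·4² = -72 cm; v ends -32 cm/s.
4–5 s: v starts -32 cm/s; Δx = -32·1 + ½·6·1² = -29 cm; v ends -26 cm/s.
5–6 s: v starts -26 cm/s; Δx = -26·1 + ½·-6·1² = -29 cm; v ends -32 cm/s.
6–8 s: v starts -32 cm/s; Δx = -32·2 + ½·12·2² = -40 cm; v ends -8 cm/s.
x(8) = -7 + Σ Δx = -177 cm.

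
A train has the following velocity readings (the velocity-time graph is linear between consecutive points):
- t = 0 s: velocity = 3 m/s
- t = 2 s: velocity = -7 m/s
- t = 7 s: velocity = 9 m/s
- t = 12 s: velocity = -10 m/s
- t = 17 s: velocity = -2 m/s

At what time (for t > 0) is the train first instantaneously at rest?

v changes sign on 0–2 s (from 3 to -7); the graph is linear there, so v = 0 at t = 0 + (-3)·(2 − 0)/(-7 − 3) = 0.6 s.

t = 0.6 s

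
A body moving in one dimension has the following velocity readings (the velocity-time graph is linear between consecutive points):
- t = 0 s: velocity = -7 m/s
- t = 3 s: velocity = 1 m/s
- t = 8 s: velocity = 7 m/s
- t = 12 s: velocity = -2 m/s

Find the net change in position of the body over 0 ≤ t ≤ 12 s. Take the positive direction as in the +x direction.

Net displacement equals the area under the velocity-time graph (areas below the axis count negative).
0–3 s: ½(-7 + 1)(3) = -9 m
3–8 s: ½(1 + 7)(5) = 20 m
8–12 s: ½(7 + -2)(4) = 10 m
Net displacement = 21 m

21 m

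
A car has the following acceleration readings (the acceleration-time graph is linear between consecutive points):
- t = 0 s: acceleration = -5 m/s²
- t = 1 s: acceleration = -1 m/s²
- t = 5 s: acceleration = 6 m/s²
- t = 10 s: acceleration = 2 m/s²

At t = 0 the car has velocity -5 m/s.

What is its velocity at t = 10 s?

Δv equals the area under the a-t graph; then v = v₀ + Δv.
0–1 s: ½(-5 + -1)(1) = -3 m/s
1–5 s: ½(-1 + 6)(4) = 10 m/s
5–10 s: ½(6 + 2)(5) = 20 m/s
Δv = 27 m/s, so v(10) = -5 + (27) = 22 m/s.

22 m/s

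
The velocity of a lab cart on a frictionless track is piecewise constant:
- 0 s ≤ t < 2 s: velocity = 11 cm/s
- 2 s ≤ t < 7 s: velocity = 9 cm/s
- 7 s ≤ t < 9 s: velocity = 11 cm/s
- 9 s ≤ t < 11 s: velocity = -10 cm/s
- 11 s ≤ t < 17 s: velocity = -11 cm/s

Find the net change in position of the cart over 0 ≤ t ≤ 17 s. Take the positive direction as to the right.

3 cm

Net displacement equals the area under the velocity-time graph (areas below the axis count negative).
0–2 s: 11 × 2 = 22 cm
2–7 s: 9 × 5 = 45 cm
7–9 s: 11 × 2 = 22 cm
9–11 s: -10 × 2 = -20 cm
11–17 s: -11 × 6 = -66 cm
Net displacement = 3 cm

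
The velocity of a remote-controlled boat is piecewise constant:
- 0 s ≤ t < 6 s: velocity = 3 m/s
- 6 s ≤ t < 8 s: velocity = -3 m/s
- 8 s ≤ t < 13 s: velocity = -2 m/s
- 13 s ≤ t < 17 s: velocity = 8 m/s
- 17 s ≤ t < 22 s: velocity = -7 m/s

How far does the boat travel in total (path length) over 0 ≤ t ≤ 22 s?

Distance (not displacement) is the total path length: add the absolute areas under v-t.
0–6 s: |3| × 6 = 18 m
6–8 s: |-3| × 2 = 6 m
8–13 s: |-2| × 5 = 10 m
13–17 s: |8| × 4 = 32 m
17–22 s: |-7| × 5 = 35 m
Total distance = 101 m

101 m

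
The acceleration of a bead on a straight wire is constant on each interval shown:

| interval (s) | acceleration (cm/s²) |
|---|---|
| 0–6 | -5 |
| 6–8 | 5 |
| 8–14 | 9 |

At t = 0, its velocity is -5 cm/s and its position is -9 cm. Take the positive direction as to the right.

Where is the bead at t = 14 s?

On each constant-a segment, Δv = aΔt and Δx = v₀Δt + ½aΔt²; chain segment to segment.
0–6 s: v starts -5 cm/s; Δx = -5·6 + ½·-5·6² = -120 cm; v ends -35 cm/s.
6–8 s: v starts -35 cm/s; Δx = -35·2 + ½·5·2² = -60 cm; v ends -25 cm/s.
8–14 s: v starts -25 cm/s; Δx = -25·6 + ½·9·6² = 12 cm; v ends 29 cm/s.
x(14) = -9 + Σ Δx = -177 cm.

-177 cm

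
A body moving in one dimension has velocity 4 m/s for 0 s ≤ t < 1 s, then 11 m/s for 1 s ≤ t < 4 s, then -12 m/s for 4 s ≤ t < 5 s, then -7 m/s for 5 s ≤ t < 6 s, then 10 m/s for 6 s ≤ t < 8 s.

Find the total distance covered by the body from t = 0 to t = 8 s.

Total distance travelled is ∫|v| dt — sum the magnitudes of each area piece.
0–1 s: |4| × 1 = 4 m
1–4 s: |11| × 3 = 33 m
4–5 s: |-12| × 1 = 12 m
5–6 s: |-7| × 1 = 7 m
6–8 s: |10| × 2 = 20 m
Total distance = 76 m

76 m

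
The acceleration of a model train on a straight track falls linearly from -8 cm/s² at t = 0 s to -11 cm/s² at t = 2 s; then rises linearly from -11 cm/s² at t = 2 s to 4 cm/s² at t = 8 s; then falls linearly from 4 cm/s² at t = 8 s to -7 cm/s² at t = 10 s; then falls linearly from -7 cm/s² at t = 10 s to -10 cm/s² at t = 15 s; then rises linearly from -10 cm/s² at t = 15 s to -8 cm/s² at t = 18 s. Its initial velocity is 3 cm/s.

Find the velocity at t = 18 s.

-109.5 cm/s

Δv equals the area under the a-t graph; then v = v₀ + Δv.
0–2 s: ½(-8 + -11)(2) = -19 cm/s
2–8 s: ½(-11 + 4)(6) = -21 cm/s
8–10 s: ½(4 + -7)(2) = -3 cm/s
10–15 s: ½(-7 + -10)(5) = -42.5 cm/s
15–18 s: ½(-10 + -8)(3) = -27 cm/s
Δv = -112.5 cm/s, so v(18) = 3 + (-112.5) = -109.5 cm/s.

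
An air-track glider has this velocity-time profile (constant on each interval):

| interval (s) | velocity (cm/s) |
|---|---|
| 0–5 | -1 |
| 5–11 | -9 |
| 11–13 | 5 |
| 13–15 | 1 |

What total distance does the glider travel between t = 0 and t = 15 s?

71 cm

Distance (not displacement) is the total path length: add the absolute areas under v-t.
0–5 s: |-1| × 5 = 5 cm
5–11 s: |-9| × 6 = 54 cm
11–13 s: |5| × 2 = 10 cm
13–15 s: |1| × 2 = 2 cm
Total distance = 71 cm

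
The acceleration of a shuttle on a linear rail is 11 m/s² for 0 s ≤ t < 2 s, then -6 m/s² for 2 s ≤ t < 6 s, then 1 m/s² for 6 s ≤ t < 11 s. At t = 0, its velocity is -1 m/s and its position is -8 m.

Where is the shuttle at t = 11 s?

On each constant-a segment, Δv = aΔt and Δx = v₀Δt + ½aΔt²; chain segment to segment.
0–2 s: v starts -1 m/s; Δx = -1·2 + ½·11·2² = 20 m; v ends 21 m/s.
2–6 s: v starts 21 m/s; Δx = 21·4 + ½·-6·4² = 36 m; v ends -3 m/s.
6–11 s: v starts -3 m/s; Δx = -3·5 + ½·1·5² = -2.5 m; v ends 2 m/s.
x(11) = -8 + Σ Δx = 45.5 m.

45.5 m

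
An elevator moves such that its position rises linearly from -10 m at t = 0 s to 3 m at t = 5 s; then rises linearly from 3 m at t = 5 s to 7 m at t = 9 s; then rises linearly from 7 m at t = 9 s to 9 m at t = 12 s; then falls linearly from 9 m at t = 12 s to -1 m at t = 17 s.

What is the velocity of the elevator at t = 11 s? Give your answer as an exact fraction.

2/3 m/s

Velocity is the slope of the x-t graph on 9–12 s: (9 − 7)/(12 − 9) = 2/3 m/s.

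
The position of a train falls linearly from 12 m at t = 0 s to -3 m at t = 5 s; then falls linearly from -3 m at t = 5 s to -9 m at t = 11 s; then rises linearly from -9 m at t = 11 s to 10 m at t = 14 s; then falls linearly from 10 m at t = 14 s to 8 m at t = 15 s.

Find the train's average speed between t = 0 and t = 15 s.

2.8 m/s

Average speed = (total path length)/(elapsed time); on a piecewise-linear x-t graph the path length is Σ|Δx|.
0–5 s: |Δx| = |-3 − 12| = 15 m
5–11 s: |Δx| = |-9 − -3| = 6 m
11–14 s: |Δx| = |10 − -9| = 19 m
14–15 s: |Δx| = |8 − 10| = 2 m
Total path = 42 m; average speed = 42/15 = 2.8 m/s.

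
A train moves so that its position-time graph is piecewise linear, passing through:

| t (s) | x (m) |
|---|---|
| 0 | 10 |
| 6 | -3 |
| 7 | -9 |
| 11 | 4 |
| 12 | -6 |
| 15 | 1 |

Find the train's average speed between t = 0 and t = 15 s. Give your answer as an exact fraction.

Average speed = (total path length)/(elapsed time); on a piecewise-linear x-t graph the path length is Σ|Δx|.
0–6 s: |Δx| = |-3 − 10| = 13 m
6–7 s: |Δx| = |-9 − -3| = 6 m
7–11 s: |Δx| = |4 − -9| = 13 m
11–12 s: |Δx| = |-6 − 4| = 10 m
12–15 s: |Δx| = |1 − -6| = 7 m
Total path = 49 m; average speed = 49/15 = 49/15 m/s.

49/15 m/s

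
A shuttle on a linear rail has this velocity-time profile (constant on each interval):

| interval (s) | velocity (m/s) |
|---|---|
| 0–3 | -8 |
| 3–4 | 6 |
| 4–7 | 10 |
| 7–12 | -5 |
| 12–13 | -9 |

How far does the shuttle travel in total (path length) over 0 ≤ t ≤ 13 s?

94 m

Total distance travelled is ∫|v| dt — sum the magnitudes of each area piece.
0–3 s: |-8| × 3 = 24 m
3–4 s: |6| × 1 = 6 m
4–7 s: |10| × 3 = 30 m
7–12 s: |-5| × 5 = 25 m
12–13 s: |-9| × 1 = 9 m
Total distance = 94 m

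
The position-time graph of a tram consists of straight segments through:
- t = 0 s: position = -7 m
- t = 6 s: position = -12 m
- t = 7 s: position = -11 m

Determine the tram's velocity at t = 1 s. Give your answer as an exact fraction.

-5/6 m/s

Velocity is the slope of the x-t graph on 0–6 s: (-12 − -7)/(6 − 0) = -5/6 m/s.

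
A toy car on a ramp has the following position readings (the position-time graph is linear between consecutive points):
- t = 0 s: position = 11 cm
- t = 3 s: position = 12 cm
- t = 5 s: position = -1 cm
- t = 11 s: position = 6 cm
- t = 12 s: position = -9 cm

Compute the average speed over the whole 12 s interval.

Average speed = (total path length)/(elapsed time); on a piecewise-linear x-t graph the path length is Σ|Δx|.
0–3 s: |Δx| = |12 − 11| = 1 cm
3–5 s: |Δx| = |-1 − 12| = 13 cm
5–11 s: |Δx| = |6 − -1| = 7 cm
11–12 s: |Δx| = |-9 − 6| = 15 cm
Total path = 36 cm; average speed = 36/12 = 3 cm/s.

3 cm/s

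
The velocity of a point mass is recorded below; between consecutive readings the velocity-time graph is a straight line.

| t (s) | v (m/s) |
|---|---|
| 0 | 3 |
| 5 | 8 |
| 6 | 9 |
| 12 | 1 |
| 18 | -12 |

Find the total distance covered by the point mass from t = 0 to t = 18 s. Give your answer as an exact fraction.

1293/13 m

Total distance travelled is ∫|v| dt — sum the magnitudes of each area piece.
0–5 s: |½(3 + 8)(5)| = 27.5 m
5–6 s: |½(8 + 9)(1)| = 8.5 m
6–12 s: |½(9 + 1)(6)| = 30 m
12–18 s: v = 0 at t = 162/13 s; triangle areas 3/13 + 432/13 = 435/13 m
Total distance = 1293/13 m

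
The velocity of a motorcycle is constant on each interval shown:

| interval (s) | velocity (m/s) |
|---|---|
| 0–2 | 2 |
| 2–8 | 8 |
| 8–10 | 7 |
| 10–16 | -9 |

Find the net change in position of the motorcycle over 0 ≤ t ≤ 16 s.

12 m

Net displacement equals the area under the velocity-time graph (areas below the axis count negative).
0–2 s: 2 × 2 = 4 m
2–8 s: 8 × 6 = 48 m
8–10 s: 7 × 2 = 14 m
10–16 s: -9 × 6 = -54 m
Net displacement = 12 m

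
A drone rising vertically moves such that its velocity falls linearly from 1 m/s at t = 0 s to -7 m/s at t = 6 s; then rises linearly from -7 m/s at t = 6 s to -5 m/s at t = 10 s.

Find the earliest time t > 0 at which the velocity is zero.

t = 0.75 s

v changes sign on 0–6 s (from 1 to -7); the graph is linear there, so v = 0 at t = 0 + (-1)·(6 − 0)/(-7 − 1) = 0.75 s.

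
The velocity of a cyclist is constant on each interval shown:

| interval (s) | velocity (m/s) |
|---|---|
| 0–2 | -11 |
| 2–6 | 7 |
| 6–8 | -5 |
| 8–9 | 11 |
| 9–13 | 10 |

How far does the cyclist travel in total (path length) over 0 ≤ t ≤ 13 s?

Total distance travelled is ∫|v| dt — sum the magnitudes of each area piece.
0–2 s: |-11| × 2 = 22 m
2–6 s: |7| × 4 = 28 m
6–8 s: |-5| × 2 = 10 m
8–9 s: |11| × 1 = 11 m
9–13 s: |10| × 4 = 40 m
Total distance = 111 m

111 m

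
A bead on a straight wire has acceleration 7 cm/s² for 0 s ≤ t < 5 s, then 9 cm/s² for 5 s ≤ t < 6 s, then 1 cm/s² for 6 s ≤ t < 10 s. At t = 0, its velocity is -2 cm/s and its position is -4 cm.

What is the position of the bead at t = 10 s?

On each constant-a segment, Δv = aΔt and Δx = v₀Δt + ½aΔt²; chain segment to segment.
0–5 s: v starts -2 cm/s; Δx = -2·5 + ½·7·5² = 77.5 cm; v ends 33 cm/s.
5–6 s: v starts 33 cm/s; Δx = 33·1 + ½·9·1² = 37.5 cm; v ends 42 cm/s.
6–10 s: v starts 42 cm/s; Δx = 42·4 + ½·1·4² = 176 cm; v ends 46 cm/s.
x(10) = -4 + Σ Δx = 287 cm.

287 cm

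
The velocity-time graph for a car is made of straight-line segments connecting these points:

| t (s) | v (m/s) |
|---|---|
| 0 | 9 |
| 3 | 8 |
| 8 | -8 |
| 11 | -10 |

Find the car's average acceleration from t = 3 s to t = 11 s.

Average acceleration = Δv/Δt = (-10 − 8)/(11 − 3) = -2.25 m/s².

-2.25 m/s²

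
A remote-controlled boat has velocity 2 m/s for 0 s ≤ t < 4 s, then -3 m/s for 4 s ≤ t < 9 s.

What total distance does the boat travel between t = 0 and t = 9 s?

Total distance travelled is ∫|v| dt — sum the magnitudes of each area piece.
0–4 s: |2| × 4 = 8 m
4–9 s: |-3| × 5 = 15 m
Total distance = 23 m

23 m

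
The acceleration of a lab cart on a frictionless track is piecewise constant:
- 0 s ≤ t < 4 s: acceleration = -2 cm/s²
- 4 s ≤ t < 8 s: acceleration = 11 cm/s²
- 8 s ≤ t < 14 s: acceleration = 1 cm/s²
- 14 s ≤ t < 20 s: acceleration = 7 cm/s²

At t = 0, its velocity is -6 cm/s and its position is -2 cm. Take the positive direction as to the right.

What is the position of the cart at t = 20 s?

On each constant-a segment, Δv = aΔt and Δx = v₀Δt + ½aΔt²; chain segment to segment.
0–4 s: v starts -6 cm/s; Δx = -6·4 + ½·-2·4² = -40 cm; v ends -14 cm/s.
4–8 s: v starts -14 cm/s; Δx = -14·4 + ½·11·4² = 32 cm; v ends 30 cm/s.
8–14 s: v starts 30 cm/s; Δx = 30·6 + ½·1·6² = 198 cm; v ends 36 cm/s.
14–20 s: v starts 36 cm/s; Δx = 36·6 + ½·7·6² = 342 cm; v ends 78 cm/s.
x(20) = -2 + Σ Δx = 530 cm.

530 cm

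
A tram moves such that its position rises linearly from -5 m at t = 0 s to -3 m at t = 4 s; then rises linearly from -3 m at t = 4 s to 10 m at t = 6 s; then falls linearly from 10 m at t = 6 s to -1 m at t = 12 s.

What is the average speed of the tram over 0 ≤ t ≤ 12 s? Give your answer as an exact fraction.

Average speed = (total path length)/(elapsed time); on a piecewise-linear x-t graph the path length is Σ|Δx|.
0–4 s: |Δx| = |-3 − -5| = 2 m
4–6 s: |Δx| = |10 − -3| = 13 m
6–12 s: |Δx| = |-1 − 10| = 11 m
Total path = 26 m; average speed = 26/12 = 13/6 m/s.

13/6 m/s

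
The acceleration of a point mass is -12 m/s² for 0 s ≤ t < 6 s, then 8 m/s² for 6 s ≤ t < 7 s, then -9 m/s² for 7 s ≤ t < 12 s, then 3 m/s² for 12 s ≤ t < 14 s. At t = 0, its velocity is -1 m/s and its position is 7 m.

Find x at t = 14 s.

On each constant-a segment, Δv = aΔt and Δx = v₀Δt + ½aΔt²; chain segment to segment.
0–6 s: v starts -1 m/s; Δx = -1·6 + ½·-12·6² = -222 m; v ends -73 m/s.
6–7 s: v starts -73 m/s; Δx = -73·1 + ½·8·1² = -69 m; v ends -65 m/s.
7–12 s: v starts -65 m/s; Δx = -65·5 + ½·-9·5² = -437.5 m; v ends -110 m/s.
12–14 s: v starts -110 m/s; Δx = -110·2 + ½·3·2² = -214 m; v ends -104 m/s.
x(14) = 7 + Σ Δx = -935.5 m.

-935.5 m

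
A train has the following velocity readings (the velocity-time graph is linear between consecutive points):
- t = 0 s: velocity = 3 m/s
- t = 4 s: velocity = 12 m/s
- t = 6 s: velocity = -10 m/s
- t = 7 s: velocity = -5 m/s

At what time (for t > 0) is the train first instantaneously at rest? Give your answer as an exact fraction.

t = 56/11 s

v changes sign on 4–6 s (from 12 to -10); the graph is linear there, so v = 0 at t = 4 + (-12)·(6 − 4)/(-10 − 12) = 56/11 s.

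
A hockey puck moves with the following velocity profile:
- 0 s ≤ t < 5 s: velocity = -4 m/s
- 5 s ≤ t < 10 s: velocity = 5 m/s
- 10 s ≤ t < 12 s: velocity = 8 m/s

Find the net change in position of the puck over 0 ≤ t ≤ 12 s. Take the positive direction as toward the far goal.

21 m

Displacement is the signed area under the v-t curve.
0–5 s: -4 × 5 = -20 m
5–10 s: 5 × 5 = 25 m
10–12 s: 8 × 2 = 16 m
Net displacement = 21 m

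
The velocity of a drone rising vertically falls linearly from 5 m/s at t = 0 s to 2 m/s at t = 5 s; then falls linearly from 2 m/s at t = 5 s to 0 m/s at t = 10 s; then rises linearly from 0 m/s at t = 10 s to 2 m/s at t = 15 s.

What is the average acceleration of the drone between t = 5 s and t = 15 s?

0 m/s²

Average acceleration = Δv/Δt = (2 − 2)/(15 − 5) = 0 m/s².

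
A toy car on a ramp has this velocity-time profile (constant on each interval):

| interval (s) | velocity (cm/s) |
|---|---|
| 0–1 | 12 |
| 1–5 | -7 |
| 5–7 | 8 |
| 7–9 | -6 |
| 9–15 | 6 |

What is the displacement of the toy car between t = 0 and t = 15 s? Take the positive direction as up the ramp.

Displacement is the signed area under the v-t curve.
0–1 s: 12 × 1 = 12 cm
1–5 s: -7 × 4 = -28 cm
5–7 s: 8 × 2 = 16 cm
7–9 s: -6 × 2 = -12 cm
9–15 s: 6 × 6 = 36 cm
Net displacement = 24 cm

24 cm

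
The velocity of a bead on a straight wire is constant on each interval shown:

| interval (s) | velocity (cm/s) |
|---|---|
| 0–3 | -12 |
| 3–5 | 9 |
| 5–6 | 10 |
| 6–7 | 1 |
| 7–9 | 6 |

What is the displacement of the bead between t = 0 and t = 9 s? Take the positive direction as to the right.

Net displacement equals the area under the velocity-time graph (areas below the axis count negative).
0–3 s: -12 × 3 = -36 cm
3–5 s: 9 × 2 = 18 cm
5–6 s: 10 × 1 = 10 cm
6–7 s: 1 × 1 = 1 cm
7–9 s: 6 × 2 = 12 cm
Net displacement = 5 cm

5 cm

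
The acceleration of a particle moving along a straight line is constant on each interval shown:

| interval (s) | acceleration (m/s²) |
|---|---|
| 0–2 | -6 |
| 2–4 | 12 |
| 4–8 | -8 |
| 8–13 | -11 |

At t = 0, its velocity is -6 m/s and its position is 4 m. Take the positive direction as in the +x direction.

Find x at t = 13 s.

-339.5 m

On each constant-a segment, Δv = aΔt and Δx = v₀Δt + ½aΔt²; chain segment to segment.
0–2 s: v starts -6 m/s; Δx = -6·2 + ½·-6·2² = -24 m; v ends -18 m/s.
2–4 s: v starts -18 m/s; Δx = -18·2 + ½·12·2² = -12 m; v ends 6 m/s.
4–8 s: v starts 6 m/s; Δx = 6·4 + ½·-8·4² = -40 m; v ends -26 m/s.
8–13 s: v starts -26 m/s; Δx = -26·5 + ½·-11·5² = -267.5 m; v ends -81 m/s.
x(13) = 4 + Σ Δx = -339.5 m.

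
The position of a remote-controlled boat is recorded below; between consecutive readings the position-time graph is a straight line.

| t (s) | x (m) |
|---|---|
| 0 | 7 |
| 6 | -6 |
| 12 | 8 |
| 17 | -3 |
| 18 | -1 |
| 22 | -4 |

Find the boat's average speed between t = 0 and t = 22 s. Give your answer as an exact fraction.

Average speed = (total path length)/(elapsed time); on a piecewise-linear x-t graph the path length is Σ|Δx|.
0–6 s: |Δx| = |-6 − 7| = 13 m
6–12 s: |Δx| = |8 − -6| = 14 m
12–17 s: |Δx| = |-3 − 8| = 11 m
17–18 s: |Δx| = |-1 − -3| = 2 m
18–22 s: |Δx| = |-4 − -1| = 3 m
Total path = 43 m; average speed = 43/22 = 43/22 m/s.

43/22 m/s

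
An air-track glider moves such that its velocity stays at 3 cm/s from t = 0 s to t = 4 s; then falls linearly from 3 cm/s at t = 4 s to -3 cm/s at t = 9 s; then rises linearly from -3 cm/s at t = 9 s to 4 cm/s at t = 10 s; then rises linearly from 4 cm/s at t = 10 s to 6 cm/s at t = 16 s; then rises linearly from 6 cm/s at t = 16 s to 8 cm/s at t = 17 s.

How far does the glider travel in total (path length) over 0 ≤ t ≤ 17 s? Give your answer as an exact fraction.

408/7 cm

Distance (not displacement) is the total path length: add the absolute areas under v-t.
0–4 s: |3| × 4 = 12 cm
4–9 s: v = 0 at t = 6.5 s; triangle areas 3.75 + 3.75 = 7.5 cm
9–10 s: v = 0 at t = 66/7 s; triangle areas 9/14 + 8/7 = 25/14 cm
10–16 s: |½(4 + 6)(6)| = 30 cm
16–17 s: |½(6 + 8)(1)| = 7 cm
Total distance = 408/7 cm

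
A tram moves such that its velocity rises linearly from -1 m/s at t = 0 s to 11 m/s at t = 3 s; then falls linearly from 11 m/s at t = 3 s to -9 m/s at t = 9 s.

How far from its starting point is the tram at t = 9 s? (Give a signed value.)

Net displacement equals the area under the velocity-time graph (areas below the axis count negative).
0–3 s: ½(-1 + 11)(3) = 15 m
3–9 s: ½(11 + -9)(6) = 6 m
Net displacement = 21 m

21 m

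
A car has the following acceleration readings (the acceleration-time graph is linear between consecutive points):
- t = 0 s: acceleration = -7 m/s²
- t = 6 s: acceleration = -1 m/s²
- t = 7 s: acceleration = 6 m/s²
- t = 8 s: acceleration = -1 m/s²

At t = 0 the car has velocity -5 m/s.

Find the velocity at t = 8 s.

-24 m/s

Δv equals the area under the a-t graph; then v = v₀ + Δv.
0–6 s: ½(-7 + -1)(6) = -24 m/s
6–7 s: ½(-1 + 6)(1) = 2.5 m/s
7–8 s: ½(6 + -1)(1) = 2.5 m/s
Δv = -19 m/s, so v(8) = -5 + (-19) = -24 m/s.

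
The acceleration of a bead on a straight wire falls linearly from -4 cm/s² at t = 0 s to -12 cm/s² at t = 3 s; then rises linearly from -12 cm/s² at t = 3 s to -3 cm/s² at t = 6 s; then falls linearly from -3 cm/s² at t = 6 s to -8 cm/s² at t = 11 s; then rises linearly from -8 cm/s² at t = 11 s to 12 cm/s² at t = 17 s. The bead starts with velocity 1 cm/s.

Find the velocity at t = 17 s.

Δv equals the area under the a-t graph; then v = v₀ + Δv.
0–3 s: ½(-4 + -12)(3) = -24 cm/s
3–6 s: ½(-12 + -3)(3) = -22.5 cm/s
6–11 s: ½(-3 + -8)(5) = -27.5 cm/s
11–17 s: ½(-8 + 12)(6) = 12 cm/s
Δv = -62 cm/s, so v(17) = 1 + (-62) = -61 cm/s.

-61 cm/s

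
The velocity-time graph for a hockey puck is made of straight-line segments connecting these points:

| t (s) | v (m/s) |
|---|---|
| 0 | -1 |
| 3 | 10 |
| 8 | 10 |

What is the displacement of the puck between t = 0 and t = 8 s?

63.5 m

Displacement is the signed area under the v-t curve.
0–3 s: ½(-1 + 10)(3) = 13.5 m
3–8 s: 10 × 5 = 50 m
Net displacement = 63.5 m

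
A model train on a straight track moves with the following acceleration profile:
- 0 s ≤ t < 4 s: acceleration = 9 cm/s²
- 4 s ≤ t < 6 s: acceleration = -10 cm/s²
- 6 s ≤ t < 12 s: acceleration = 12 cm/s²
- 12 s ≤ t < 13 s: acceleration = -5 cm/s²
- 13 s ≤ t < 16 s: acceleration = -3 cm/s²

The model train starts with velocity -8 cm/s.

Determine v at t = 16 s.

Δv equals the area under the a-t graph; then v = v₀ + Δv.
0–4 s: 9 × 4 = 36 cm/s
4–6 s: -10 × 2 = -20 cm/s
6–12 s: 12 × 6 = 72 cm/s
12–13 s: -5 × 1 = -5 cm/s
13–16 s: -3 × 3 = -9 cm/s
Δv = 74 cm/s, so v(16) = -8 + (74) = 66 cm/s.

66 cm/s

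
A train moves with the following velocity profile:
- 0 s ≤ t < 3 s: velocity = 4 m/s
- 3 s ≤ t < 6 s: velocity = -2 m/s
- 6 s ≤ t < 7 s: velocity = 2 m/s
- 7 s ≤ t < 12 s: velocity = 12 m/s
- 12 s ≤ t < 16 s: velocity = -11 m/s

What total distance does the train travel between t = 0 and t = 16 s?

124 m

Total distance travelled is ∫|v| dt — sum the magnitudes of each area piece.
0–3 s: |4| × 3 = 12 m
3–6 s: |-2| × 3 = 6 m
6–7 s: |2| × 1 = 2 m
7–12 s: |12| × 5 = 60 m
12–16 s: |-11| × 4 = 44 m
Total distance = 124 m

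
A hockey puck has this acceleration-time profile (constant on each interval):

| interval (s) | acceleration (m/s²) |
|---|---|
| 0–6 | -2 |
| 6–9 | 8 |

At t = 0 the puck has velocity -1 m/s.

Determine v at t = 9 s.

Δv equals the area under the a-t graph; then v = v₀ + Δv.
0–6 s: -2 × 6 = -12 m/s
6–9 s: 8 × 3 = 24 m/s
Δv = 12 m/s, so v(9) = -1 + (12) = 11 m/s.

11 m/s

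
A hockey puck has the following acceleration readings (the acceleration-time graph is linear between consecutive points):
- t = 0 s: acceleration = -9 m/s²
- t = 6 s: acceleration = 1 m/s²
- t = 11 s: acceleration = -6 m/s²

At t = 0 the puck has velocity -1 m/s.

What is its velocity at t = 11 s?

Δv equals the area under the a-t graph; then v = v₀ + Δv.
0–6 s: ½(-9 + 1)(6) = -24 m/s
6–11 s: ½(1 + -6)(5) = -12.5 m/s
Δv = -36.5 m/s, so v(11) = -1 + (-36.5) = -37.5 m/s.

-37.5 m/s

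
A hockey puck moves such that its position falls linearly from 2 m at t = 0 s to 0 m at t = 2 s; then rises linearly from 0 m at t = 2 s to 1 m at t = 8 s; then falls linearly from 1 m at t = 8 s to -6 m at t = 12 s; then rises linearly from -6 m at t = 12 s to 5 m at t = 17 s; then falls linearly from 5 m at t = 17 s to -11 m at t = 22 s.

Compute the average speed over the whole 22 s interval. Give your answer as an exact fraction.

37/22 m/s

Average speed = (total path length)/(elapsed time); on a piecewise-linear x-t graph the path length is Σ|Δx|.
0–2 s: |Δx| = |0 − 2| = 2 m
2–8 s: |Δx| = |1 − 0| = 1 m
8–12 s: |Δx| = |-6 − 1| = 7 m
12–17 s: |Δx| = |5 − -6| = 11 m
17–22 s: |Δx| = |-11 − 5| = 16 m
Total path = 37 m; average speed = 37/22 = 37/22 m/s.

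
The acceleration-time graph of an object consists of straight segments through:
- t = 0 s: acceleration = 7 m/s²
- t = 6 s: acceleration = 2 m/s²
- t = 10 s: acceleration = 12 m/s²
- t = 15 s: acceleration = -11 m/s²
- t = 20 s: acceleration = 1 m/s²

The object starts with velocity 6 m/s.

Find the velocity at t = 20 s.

38.5 m/s

Δv equals the area under the a-t graph; then v = v₀ + Δv.
0–6 s: ½(7 + 2)(6) = 27 m/s
6–10 s: ½(2 + 12)(4) = 28 m/s
10–15 s: ½(12 + -11)(5) = 2.5 m/s
15–20 s: ½(-11 + 1)(5) = -25 m/s
Δv = 32.5 m/s, so v(20) = 6 + (32.5) = 38.5 m/s.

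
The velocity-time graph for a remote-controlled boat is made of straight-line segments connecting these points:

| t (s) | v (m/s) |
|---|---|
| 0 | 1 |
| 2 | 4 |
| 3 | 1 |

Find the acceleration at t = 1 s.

Acceleration is the slope of the v-t graph on 0–2 s: (4 − 1)/(2 − 0) = 1.5 m/s².

1.5 m/s²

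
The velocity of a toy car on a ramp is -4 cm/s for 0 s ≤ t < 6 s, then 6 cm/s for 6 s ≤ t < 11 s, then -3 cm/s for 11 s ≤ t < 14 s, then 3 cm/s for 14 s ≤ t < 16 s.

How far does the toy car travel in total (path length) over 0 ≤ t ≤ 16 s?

Distance (not displacement) is the total path length: add the absolute areas under v-t.
0–6 s: |-4| × 6 = 24 cm
6–11 s: |6| × 5 = 30 cm
11–14 s: |-3| × 3 = 9 cm
14–16 s: |3| × 2 = 6 cm
Total distance = 69 cm

69 cm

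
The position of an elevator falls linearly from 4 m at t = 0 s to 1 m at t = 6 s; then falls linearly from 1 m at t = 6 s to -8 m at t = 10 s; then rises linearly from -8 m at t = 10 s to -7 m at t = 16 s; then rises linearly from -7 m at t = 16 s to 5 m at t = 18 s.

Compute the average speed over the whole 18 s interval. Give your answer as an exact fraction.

25/18 m/s

Average speed = (total path length)/(elapsed time); on a piecewise-linear x-t graph the path length is Σ|Δx|.
0–6 s: |Δx| = |1 − 4| = 3 m
6–10 s: |Δx| = |-8 − 1| = 9 m
10–16 s: |Δx| = |-7 − -8| = 1 m
16–18 s: |Δx| = |5 − -7| = 12 m
Total path = 25 m; average speed = 25/18 = 25/18 m/s.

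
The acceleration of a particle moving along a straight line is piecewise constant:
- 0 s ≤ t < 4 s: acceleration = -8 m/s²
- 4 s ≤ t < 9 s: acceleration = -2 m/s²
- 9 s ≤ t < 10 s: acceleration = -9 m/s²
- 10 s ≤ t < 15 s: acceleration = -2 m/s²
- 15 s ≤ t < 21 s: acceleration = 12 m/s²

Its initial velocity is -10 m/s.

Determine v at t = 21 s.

Δv equals the area under the a-t graph; then v = v₀ + Δv.
0–4 s: -8 × 4 = -32 m/s
4–9 s: -2 × 5 = -10 m/s
9–10 s: -9 × 1 = -9 m/s
10–15 s: -2 × 5 = -10 m/s
15–21 s: 12 × 6 = 72 m/s
Δv = 11 m/s, so v(21) = -10 + (11) = 1 m/s.

1 m/s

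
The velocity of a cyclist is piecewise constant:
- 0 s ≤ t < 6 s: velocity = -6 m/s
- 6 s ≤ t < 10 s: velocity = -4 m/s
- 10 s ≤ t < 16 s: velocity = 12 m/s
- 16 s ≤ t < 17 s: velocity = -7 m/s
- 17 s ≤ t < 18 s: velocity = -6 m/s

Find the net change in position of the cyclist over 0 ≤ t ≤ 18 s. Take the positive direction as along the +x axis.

Net displacement equals the area under the velocity-time graph (areas below the axis count negative).
0–6 s: -6 × 6 = -36 m
6–10 s: -4 × 4 = -16 m
10–16 s: 12 × 6 = 72 m
16–17 s: -7 × 1 = -7 m
17–18 s: -6 × 1 = -6 m
Net displacement = 7 m

7 m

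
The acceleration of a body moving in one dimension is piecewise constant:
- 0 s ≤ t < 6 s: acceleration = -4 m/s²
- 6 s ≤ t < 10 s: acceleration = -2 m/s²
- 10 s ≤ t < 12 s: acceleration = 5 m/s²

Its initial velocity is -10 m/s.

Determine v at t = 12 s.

Δv equals the area under the a-t graph; then v = v₀ + Δv.
0–6 s: -4 × 6 = -24 m/s
6–10 s: -2 × 4 = -8 m/s
10–12 s: 5 × 2 = 10 m/s
Δv = -22 m/s, so v(12) = -10 + (-22) = -32 m/s.

-32 m/s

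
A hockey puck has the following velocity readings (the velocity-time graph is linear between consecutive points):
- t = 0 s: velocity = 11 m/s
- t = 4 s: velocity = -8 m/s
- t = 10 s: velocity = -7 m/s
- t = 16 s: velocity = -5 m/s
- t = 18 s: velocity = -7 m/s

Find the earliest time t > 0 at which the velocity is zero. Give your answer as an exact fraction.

t = 44/19 s

v changes sign on 0–4 s (from 11 to -8); the graph is linear there, so v = 0 at t = 0 + (-11)·(4 − 0)/(-8 − 11) = 44/19 s.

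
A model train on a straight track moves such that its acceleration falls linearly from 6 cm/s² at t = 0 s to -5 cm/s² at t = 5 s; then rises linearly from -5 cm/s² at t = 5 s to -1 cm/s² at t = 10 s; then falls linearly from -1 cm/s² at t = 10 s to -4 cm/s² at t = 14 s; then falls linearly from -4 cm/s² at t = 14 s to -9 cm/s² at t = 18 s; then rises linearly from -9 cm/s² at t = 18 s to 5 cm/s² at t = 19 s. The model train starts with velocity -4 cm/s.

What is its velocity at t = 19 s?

Δv equals the area under the a-t graph; then v = v₀ + Δv.
0–5 s: ½(6 + -5)(5) = 2.5 cm/s
5–10 s: ½(-5 + -1)(5) = -15 cm/s
10–14 s: ½(-1 + -4)(4) = -10 cm/s
14–18 s: ½(-4 + -9)(4) = -26 cm/s
18–19 s: ½(-9 + 5)(1) = -2 cm/s
Δv = -50.5 cm/s, so v(19) = -4 + (-50.5) = -54.5 cm/s.

-54.5 cm/s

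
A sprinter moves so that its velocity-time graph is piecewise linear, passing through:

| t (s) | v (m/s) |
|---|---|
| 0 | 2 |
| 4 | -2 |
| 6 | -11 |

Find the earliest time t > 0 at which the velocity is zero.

v changes sign on 0–4 s (from 2 to -2); the graph is linear there, so v = 0 at t = 0 + (-2)·(4 − 0)/(-2 − 2) = 2 s.

t = 2 s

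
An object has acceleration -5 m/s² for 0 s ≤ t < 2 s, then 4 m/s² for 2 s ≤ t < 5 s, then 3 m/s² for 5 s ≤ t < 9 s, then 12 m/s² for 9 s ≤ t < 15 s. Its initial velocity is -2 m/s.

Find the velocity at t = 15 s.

Δv equals the area under the a-t graph; then v = v₀ + Δv.
0–2 s: -5 × 2 = -10 m/s
2–5 s: 4 × 3 = 12 m/s
5–9 s: 3 × 4 = 12 m/s
9–15 s: 12 × 6 = 72 m/s
Δv = 86 m/s, so v(15) = -2 + (86) = 84 m/s.

84 m/s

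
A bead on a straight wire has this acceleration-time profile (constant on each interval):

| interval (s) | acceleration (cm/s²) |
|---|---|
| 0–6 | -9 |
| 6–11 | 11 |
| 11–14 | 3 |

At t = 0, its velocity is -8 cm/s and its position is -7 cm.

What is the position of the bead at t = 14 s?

-397 cm

On each constant-a segment, Δv = aΔt and Δx = v₀Δt + ½aΔt²; chain segment to segment.
0–6 s: v starts -8 cm/s; Δx = -8·6 + ½·-9·6² = -210 cm; v ends -62 cm/s.
6–11 s: v starts -62 cm/s; Δx = -62·5 + ½·11·5² = -172.5 cm; v ends -7 cm/s.
11–14 s: v starts -7 cm/s; Δx = -7·3 + ½·3·3² = -7.5 cm; v ends 2 cm/s.
x(14) = -7 + Σ Δx = -397 cm.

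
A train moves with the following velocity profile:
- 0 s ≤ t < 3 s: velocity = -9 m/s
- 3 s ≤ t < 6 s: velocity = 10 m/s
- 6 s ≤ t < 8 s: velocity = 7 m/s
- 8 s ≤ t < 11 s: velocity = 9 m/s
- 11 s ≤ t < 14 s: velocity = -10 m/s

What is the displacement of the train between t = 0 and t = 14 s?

Displacement is the signed area under the v-t curve.
0–3 s: -9 × 3 = -27 m
3–6 s: 10 × 3 = 30 m
6–8 s: 7 × 2 = 14 m
8–11 s: 9 × 3 = 27 m
11–14 s: -10 × 3 = -30 m
Net displacement = 14 m

14 m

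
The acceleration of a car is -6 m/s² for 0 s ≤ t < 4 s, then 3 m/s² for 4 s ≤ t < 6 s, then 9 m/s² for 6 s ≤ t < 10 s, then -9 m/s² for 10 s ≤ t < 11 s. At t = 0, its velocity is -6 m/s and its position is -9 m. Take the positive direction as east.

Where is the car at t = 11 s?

On each constant-a segment, Δv = aΔt and Δx = v₀Δt + ½aΔt²; chain segment to segment.
0–4 s: v starts -6 m/s; Δx = -6·4 + ½·-6·4² = -72 m; v ends -30 m/s.
4–6 s: v starts -30 m/s; Δx = -30·2 + ½·3·2² = -54 m; v ends -24 m/s.
6–10 s: v starts -24 m/s; Δx = -24·4 + ½·9·4² = -24 m; v ends 12 m/s.
10–11 s: v starts 12 m/s; Δx = 12·1 + ½·-9·1² = 7.5 m; v ends 3 m/s.
x(11) = -9 + Σ Δx = -151.5 m.

-151.5 m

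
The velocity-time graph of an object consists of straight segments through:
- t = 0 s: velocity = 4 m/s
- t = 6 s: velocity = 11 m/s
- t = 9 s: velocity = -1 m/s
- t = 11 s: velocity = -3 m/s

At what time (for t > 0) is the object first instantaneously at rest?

t = 8.75 s

v changes sign on 6–9 s (from 11 to -1); the graph is linear there, so v = 0 at t = 6 + (-11)·(9 − 6)/(-1 − 11) = 8.75 s.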